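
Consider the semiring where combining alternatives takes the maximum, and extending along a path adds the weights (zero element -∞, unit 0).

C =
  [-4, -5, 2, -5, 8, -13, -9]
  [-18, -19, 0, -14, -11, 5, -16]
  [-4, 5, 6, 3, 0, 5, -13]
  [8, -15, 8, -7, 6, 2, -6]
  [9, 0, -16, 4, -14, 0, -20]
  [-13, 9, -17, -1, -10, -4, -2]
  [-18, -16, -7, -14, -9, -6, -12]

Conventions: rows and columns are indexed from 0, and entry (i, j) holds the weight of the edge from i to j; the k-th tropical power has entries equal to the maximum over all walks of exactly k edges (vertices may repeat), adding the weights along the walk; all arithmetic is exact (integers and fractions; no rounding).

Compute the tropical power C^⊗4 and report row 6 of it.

C^⊗2:
  [17, 8, 8, 12, 4, 8, -11]
  [-2, 14, 6, 4, 0, 5, 3]
  [11, 14, 12, 9, 9, 11, 3]
  [15, 13, 14, 11, 16, 13, 0]
  [12, 9, 12, 4, 17, 6, 0]
  [7, 5, 9, -5, 5, 14, -6]
  [0, 3, -1, -4, -7, -2, -8]
C^⊗3:
  [20, 17, 20, 12, 25, 14, 8]
  [12, 14, 14, 9, 10, 19, 3]
  [18, 20, 18, 15, 19, 19, 9]
  [25, 22, 20, 20, 23, 19, 11]
  [26, 17, 18, 21, 20, 17, 4]
  [14, 23, 15, 13, 15, 14, 12]
  [4, 7, 5, 2, 8, 8, -4]
C^⊗4:
  [34, 25, 26, 29, 28, 25, 12]
  [19, 28, 20, 18, 20, 19, 17]
  [28, 28, 24, 23, 26, 25, 17]
  [32, 28, 28, 27, 33, 27, 17]
  [29, 26, 29, 24, 34, 23, 17]
  [24, 23, 23, 19, 22, 28, 12]
  [17, 17, 11, 12, 12, 12, 6]
Answer: row 6 of C^⊗4 = [17, 17, 11, 12, 12, 12, 6]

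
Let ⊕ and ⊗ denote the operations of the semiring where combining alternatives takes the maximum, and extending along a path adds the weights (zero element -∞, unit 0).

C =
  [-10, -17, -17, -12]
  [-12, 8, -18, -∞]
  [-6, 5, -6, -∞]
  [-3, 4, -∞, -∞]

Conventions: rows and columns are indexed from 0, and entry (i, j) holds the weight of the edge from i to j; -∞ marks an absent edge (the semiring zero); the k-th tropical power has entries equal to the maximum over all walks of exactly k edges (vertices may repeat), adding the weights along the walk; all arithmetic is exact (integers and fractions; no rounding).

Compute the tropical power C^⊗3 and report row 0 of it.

C^⊗2:
  [-15, -8, -23, -22]
  [-4, 16, -10, -24]
  [-7, 13, -12, -18]
  [-8, 12, -14, -15]
C^⊗3:
  [-20, 0, -26, -27]
  [4, 24, -2, -16]
  [1, 21, -5, -19]
  [0, 20, -6, -20]
Answer: row 0 of C^⊗3 = [-20, 0, -26, -27]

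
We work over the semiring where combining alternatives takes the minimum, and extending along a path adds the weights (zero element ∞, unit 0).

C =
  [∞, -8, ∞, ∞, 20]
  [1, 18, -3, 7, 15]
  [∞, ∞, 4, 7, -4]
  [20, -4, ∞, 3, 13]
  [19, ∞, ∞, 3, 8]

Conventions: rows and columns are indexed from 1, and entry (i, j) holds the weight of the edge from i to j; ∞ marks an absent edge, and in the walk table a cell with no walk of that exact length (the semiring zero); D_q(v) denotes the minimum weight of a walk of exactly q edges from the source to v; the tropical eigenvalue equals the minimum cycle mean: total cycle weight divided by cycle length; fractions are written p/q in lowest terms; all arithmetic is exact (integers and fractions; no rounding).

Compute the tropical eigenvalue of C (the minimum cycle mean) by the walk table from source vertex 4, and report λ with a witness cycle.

q=0: [∞, ∞, ∞, 0, ∞]
q=1: [20, -4, ∞, 3, 13]
q=2: [-3, -1, -7, 3, 11]
q=3: [0, -11, -4, 0, -11]
q=4: [-10, -8, -14, -8, -8]
q=5: [-7, -18, -11, -7, -18]
Optimal cycle mean attained by: cycle 1->2->1, total (-8) + 1, length 2.
Answer: λ = -7/2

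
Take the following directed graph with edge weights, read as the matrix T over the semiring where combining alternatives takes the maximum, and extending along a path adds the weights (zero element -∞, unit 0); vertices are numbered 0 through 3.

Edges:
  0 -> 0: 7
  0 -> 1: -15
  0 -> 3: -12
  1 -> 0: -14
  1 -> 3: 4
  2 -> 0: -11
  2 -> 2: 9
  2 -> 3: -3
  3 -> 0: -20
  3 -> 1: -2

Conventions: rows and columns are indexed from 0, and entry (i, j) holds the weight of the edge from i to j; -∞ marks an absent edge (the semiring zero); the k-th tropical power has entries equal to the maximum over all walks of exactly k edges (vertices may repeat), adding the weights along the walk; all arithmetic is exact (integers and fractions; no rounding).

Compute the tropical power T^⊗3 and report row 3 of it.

T^⊗2:
  [14, -8, -∞, -5]
  [-7, 2, -∞, -26]
  [-2, -5, 18, 6]
  [-13, -35, -∞, 2]
T^⊗3:
  [21, -1, -∞, 2]
  [0, -22, -∞, 6]
  [7, 4, 27, 15]
  [-6, 0, -∞, -25]
Answer: row 3 of T^⊗3 = [-6, 0, -∞, -25]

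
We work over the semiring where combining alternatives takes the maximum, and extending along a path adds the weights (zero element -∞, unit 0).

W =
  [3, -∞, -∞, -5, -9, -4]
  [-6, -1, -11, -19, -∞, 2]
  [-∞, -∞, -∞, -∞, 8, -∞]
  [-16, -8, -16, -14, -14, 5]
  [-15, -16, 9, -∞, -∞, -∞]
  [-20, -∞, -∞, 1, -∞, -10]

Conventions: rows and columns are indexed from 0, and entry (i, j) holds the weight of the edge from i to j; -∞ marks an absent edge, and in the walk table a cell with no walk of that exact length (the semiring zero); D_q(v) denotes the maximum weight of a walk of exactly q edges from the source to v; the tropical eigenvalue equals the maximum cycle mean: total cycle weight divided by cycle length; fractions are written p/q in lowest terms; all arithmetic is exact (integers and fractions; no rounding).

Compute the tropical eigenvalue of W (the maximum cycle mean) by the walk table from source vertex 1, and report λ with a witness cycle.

q=0: [-∞, 0, -∞, -∞, -∞, -∞]
q=1: [-6, -1, -11, -19, -∞, 2]
q=2: [-3, -2, -12, 3, -3, 1]
q=3: [0, -3, 6, 2, -4, 8]
q=4: [3, -4, 5, 9, 14, 7]
q=5: [6, 1, 23, 8, 13, 14]
q=6: [9, 0, 22, 15, 31, 13]
Optimal cycle mean attained by: cycle 2->4->2, total 8 + 9, length 2.
Answer: λ = 17/2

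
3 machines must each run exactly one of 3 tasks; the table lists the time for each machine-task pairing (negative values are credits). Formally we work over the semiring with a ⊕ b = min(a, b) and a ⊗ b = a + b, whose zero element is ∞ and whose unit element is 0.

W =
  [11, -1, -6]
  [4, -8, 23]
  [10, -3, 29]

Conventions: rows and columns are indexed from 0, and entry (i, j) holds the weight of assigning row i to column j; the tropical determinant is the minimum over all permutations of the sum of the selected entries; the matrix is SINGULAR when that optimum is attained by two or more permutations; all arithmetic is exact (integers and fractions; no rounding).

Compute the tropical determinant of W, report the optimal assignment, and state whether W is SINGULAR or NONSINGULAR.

σ = (0, 1, 2): 11 + (-8) + 29 = 32
σ = (0, 2, 1): 11 + 23 + (-3) = 31
σ = (1, 0, 2): (-1) + 4 + 29 = 32
σ = (1, 2, 0): (-1) + 23 + 10 = 32
σ = (2, 0, 1): (-6) + 4 + (-3) = -5
σ = (2, 1, 0): (-6) + (-8) + 10 = -4
Optimal value attained by: σ = (2, 0, 1).
Answer: det⊕(W) = -5; verdict: NONSINGULAR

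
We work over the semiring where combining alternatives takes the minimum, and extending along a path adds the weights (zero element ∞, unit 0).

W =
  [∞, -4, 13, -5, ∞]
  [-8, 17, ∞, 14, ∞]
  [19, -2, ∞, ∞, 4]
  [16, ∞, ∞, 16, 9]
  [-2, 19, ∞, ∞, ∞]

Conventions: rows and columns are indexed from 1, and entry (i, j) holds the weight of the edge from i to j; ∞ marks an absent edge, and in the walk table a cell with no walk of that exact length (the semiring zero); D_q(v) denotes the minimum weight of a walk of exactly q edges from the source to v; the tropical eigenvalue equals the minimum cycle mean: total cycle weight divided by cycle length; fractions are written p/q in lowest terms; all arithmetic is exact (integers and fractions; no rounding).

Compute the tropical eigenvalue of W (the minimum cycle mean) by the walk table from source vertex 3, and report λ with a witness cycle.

q=0: [∞, ∞, 0, ∞, ∞]
q=1: [19, -2, ∞, ∞, 4]
q=2: [-10, 15, 32, 12, ∞]
q=3: [7, -14, 3, -15, 21]
q=4: [-22, 1, 20, 0, -6]
q=5: [-8, -26, -9, -27, 9]
Optimal cycle mean attained by: cycle 1->2->1, total (-4) + (-8), length 2.
Answer: λ = -6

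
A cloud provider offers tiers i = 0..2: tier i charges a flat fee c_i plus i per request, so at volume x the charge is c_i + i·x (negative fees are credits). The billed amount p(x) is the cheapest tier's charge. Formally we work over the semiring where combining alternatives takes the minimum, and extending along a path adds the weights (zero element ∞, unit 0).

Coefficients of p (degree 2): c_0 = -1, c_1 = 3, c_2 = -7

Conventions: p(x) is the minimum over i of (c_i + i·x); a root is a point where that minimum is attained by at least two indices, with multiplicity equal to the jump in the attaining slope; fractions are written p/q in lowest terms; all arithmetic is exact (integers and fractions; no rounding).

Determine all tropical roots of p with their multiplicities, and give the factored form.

hull edge (i=0, c=-1) to (i=2, c=-7): slope -3, span 2
Factored form: p(x) = -7 ⊗ (x ⊕ 3) ⊗ (x ⊕ 3)
Answer: roots = 3 (mult 2)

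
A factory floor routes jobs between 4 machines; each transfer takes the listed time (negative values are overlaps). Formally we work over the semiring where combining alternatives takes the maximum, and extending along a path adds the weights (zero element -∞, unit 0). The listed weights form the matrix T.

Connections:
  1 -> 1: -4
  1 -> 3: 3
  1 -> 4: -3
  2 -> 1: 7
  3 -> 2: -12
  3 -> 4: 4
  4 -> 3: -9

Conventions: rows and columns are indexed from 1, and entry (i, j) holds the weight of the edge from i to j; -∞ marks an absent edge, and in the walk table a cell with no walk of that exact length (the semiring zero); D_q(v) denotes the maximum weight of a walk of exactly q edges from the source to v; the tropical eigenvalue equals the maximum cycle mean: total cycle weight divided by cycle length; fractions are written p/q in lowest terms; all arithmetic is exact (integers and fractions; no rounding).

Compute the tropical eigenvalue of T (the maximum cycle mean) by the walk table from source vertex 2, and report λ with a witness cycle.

q=0: [-∞, 0, -∞, -∞]
q=1: [7, -∞, -∞, -∞]
q=2: [3, -∞, 10, 4]
q=3: [-1, -2, 6, 14]
q=4: [5, -6, 5, 10]
Optimal cycle mean attained by: cycle 1->3->2->1, total 3 + (-12) + 7, length 3.
Answer: λ = -2/3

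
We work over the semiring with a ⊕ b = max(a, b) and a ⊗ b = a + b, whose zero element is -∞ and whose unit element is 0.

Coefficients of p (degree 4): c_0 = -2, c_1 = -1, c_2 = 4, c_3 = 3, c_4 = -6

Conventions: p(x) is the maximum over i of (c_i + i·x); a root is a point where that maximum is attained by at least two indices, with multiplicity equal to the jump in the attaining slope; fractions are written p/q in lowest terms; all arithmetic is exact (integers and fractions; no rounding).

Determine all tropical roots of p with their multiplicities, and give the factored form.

hull edge (i=0, c=-2) to (i=2, c=4): slope 3, span 2
hull edge (i=2, c=4) to (i=3, c=3): slope -1, span 1
hull edge (i=3, c=3) to (i=4, c=-6): slope -9, span 1
Factored form: p(x) = -6 ⊗ (x ⊕ (-3)) ⊗ (x ⊕ (-3)) ⊗ (x ⊕ 1) ⊗ (x ⊕ 9)
Answer: roots = -3 (mult 2), 1 (mult 1), 9 (mult 1)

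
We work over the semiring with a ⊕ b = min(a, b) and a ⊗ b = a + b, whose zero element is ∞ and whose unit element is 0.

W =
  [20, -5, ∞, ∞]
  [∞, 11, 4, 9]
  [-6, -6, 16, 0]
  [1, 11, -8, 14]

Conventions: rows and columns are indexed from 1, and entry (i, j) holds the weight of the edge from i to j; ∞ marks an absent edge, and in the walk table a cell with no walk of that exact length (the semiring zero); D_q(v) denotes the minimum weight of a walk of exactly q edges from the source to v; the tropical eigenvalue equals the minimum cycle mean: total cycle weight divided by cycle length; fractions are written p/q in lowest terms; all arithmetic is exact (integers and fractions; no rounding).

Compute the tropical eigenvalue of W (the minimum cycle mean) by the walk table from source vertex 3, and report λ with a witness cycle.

q=0: [∞, ∞, 0, ∞]
q=1: [-6, -6, 16, 0]
q=2: [1, -11, -8, 3]
q=3: [-14, -14, -7, -8]
q=4: [-13, -19, -16, -7]
Optimal cycle mean attained by: cycle 3->4->3, total 0 + (-8), length 2.
Answer: λ = -4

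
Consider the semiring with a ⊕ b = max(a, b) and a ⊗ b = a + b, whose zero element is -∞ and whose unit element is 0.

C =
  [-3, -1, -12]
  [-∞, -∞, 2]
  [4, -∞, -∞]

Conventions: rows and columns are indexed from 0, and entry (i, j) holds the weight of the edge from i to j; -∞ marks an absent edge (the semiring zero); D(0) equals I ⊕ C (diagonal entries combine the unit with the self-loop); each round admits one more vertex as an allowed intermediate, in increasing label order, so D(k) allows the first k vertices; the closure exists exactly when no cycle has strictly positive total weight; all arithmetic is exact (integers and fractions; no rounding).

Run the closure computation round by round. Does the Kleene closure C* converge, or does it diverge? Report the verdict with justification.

D(0):
  [0, -1, -12]
  [-∞, 0, 2]
  [4, -∞, 0]
D(1):
  [0, -1, -12]
  [-∞, 0, 2]
  [4, 3, 0]
Detection: at round 2, diagonal entry (2, 2) turns strictly positive.
Key observation: the cycle 2->0->1->2 has total weight 4 + (-1) + 2, which is strictly positive.
Answer: DIVERGES — positive cycle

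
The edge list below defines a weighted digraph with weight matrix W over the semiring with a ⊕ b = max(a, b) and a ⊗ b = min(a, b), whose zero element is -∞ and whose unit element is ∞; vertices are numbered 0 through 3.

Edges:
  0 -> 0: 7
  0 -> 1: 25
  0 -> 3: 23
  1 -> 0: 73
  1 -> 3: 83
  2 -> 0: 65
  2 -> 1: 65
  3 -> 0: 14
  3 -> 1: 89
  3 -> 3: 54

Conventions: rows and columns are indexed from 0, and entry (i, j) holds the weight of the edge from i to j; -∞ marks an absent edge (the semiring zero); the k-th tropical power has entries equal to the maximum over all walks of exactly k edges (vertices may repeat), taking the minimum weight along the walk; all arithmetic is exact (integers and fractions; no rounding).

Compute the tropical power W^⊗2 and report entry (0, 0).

W^⊗2:
  [25, 23, -∞, 25]
  [14, 83, -∞, 54]
  [65, 25, -∞, 65]
  [73, 54, -∞, 83]
Key observation: the optimum is the walk 0->1->0, with weight 25 min 73 = 25.
Optimal value attained by: walk 0->1->0.
Answer: (W^⊗2)[0][0] = 25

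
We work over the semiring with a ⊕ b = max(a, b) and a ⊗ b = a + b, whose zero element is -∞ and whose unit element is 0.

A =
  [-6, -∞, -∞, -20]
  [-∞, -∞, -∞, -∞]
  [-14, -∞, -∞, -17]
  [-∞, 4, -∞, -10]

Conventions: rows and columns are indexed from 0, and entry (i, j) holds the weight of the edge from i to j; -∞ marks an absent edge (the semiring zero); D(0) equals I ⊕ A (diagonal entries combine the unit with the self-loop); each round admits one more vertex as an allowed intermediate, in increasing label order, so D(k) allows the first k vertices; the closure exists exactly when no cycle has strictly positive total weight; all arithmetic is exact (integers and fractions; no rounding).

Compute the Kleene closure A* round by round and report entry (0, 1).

D(0):
  [0, -∞, -∞, -20]
  [-∞, 0, -∞, -∞]
  [-14, -∞, 0, -17]
  [-∞, 4, -∞, 0]
D(1):
  [0, -∞, -∞, -20]
  [-∞, 0, -∞, -∞]
  [-14, -∞, 0, -17]
  [-∞, 4, -∞, 0]
D(2):
  [0, -∞, -∞, -20]
  [-∞, 0, -∞, -∞]
  [-14, -∞, 0, -17]
  [-∞, 4, -∞, 0]
D(3):
  [0, -∞, -∞, -20]
  [-∞, 0, -∞, -∞]
  [-14, -∞, 0, -17]
  [-∞, 4, -∞, 0]
D(4):
  [0, -16, -∞, -20]
  [-∞, 0, -∞, -∞]
  [-14, -13, 0, -17]
  [-∞, 4, -∞, 0]
Answer: A*[0][1] = -16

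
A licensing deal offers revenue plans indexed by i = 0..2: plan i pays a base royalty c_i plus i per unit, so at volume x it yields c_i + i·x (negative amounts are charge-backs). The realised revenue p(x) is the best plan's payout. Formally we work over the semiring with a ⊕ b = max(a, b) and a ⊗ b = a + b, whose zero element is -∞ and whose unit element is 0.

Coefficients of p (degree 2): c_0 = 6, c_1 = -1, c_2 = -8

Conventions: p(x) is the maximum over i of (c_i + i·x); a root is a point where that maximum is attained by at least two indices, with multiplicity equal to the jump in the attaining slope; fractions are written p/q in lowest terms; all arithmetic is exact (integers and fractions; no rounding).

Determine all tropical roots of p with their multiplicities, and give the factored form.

hull edge (i=0, c=6) to (i=2, c=-8): slope -7, span 2
Factored form: p(x) = -8 ⊗ (x ⊕ 7) ⊗ (x ⊕ 7)
Answer: roots = 7 (mult 2)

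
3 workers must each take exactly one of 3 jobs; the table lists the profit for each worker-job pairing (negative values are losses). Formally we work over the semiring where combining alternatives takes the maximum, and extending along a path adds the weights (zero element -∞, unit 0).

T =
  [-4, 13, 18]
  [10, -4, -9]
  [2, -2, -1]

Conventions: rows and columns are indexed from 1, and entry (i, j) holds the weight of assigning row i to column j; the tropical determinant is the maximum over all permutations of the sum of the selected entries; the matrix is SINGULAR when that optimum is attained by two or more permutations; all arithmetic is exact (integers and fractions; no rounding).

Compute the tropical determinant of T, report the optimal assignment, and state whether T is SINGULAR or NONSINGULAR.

σ = (1, 2, 3): (-4) + (-4) + (-1) = -9
σ = (1, 3, 2): (-4) + (-9) + (-2) = -15
σ = (2, 1, 3): 13 + 10 + (-1) = 22
σ = (2, 3, 1): 13 + (-9) + 2 = 6
σ = (3, 1, 2): 18 + 10 + (-2) = 26
σ = (3, 2, 1): 18 + (-4) + 2 = 16
Optimal value attained by: σ = (3, 1, 2).
Answer: det⊕(T) = 26; verdict: NONSINGULAR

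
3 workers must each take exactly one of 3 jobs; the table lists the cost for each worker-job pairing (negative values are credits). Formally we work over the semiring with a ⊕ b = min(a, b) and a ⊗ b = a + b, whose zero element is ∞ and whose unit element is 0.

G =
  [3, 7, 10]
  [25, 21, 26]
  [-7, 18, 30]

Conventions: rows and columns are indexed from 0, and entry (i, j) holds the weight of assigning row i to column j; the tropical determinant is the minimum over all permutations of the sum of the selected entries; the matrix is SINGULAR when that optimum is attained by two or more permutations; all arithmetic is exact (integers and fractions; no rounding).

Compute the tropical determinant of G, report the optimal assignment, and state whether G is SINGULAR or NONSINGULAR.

σ = (0, 1, 2): 3 + 21 + 30 = 54
σ = (0, 2, 1): 3 + 26 + 18 = 47
σ = (1, 0, 2): 7 + 25 + 30 = 62
σ = (1, 2, 0): 7 + 26 + (-7) = 26
σ = (2, 0, 1): 10 + 25 + 18 = 53
σ = (2, 1, 0): 10 + 21 + (-7) = 24
Optimal value attained by: σ = (2, 1, 0).
Answer: det⊕(G) = 24; verdict: NONSINGULAR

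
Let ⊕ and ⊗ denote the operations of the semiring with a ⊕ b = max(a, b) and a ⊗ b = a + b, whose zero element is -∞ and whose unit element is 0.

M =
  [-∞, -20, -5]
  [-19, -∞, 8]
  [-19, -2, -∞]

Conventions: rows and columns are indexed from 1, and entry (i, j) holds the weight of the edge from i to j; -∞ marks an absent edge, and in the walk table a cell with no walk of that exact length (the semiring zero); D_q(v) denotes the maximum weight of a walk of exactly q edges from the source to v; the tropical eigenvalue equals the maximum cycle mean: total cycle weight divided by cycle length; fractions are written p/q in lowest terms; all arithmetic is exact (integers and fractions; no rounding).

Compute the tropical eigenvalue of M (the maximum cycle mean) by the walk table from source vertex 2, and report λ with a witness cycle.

q=0: [-∞, 0, -∞]
q=1: [-19, -∞, 8]
q=2: [-11, 6, -24]
q=3: [-13, -26, 14]
Optimal cycle mean attained by: cycle 2->3->2, total 8 + (-2), length 2.
Answer: λ = 3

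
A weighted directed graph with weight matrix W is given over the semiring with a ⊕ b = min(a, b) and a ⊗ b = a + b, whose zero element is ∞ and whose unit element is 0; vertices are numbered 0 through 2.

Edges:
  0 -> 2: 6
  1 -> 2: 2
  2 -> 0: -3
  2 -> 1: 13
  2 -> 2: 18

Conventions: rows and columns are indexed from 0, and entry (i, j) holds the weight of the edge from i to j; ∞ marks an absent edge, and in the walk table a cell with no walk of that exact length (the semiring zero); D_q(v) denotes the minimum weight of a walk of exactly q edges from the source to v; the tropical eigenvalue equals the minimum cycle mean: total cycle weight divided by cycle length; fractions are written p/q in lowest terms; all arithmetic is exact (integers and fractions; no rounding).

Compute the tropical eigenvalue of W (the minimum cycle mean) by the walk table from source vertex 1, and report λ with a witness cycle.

q=0: [∞, 0, ∞]
q=1: [∞, ∞, 2]
q=2: [-1, 15, 20]
q=3: [17, 33, 5]
Optimal cycle mean attained by: cycle 0->2->0, total 6 + (-3), length 2.
Answer: λ = 3/2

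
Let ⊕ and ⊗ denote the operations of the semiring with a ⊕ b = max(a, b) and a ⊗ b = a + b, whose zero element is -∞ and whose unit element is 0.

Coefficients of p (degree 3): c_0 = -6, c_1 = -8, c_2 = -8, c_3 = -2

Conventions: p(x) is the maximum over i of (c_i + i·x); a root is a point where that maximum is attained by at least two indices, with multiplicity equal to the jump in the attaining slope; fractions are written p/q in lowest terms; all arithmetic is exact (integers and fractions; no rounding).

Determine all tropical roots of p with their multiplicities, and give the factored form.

hull edge (i=0, c=-6) to (i=3, c=-2): slope 4/3, span 3
Factored form: p(x) = -2 ⊗ (x ⊕ (-4/3)) ⊗ (x ⊕ (-4/3)) ⊗ (x ⊕ (-4/3))
Answer: roots = -4/3 (mult 3)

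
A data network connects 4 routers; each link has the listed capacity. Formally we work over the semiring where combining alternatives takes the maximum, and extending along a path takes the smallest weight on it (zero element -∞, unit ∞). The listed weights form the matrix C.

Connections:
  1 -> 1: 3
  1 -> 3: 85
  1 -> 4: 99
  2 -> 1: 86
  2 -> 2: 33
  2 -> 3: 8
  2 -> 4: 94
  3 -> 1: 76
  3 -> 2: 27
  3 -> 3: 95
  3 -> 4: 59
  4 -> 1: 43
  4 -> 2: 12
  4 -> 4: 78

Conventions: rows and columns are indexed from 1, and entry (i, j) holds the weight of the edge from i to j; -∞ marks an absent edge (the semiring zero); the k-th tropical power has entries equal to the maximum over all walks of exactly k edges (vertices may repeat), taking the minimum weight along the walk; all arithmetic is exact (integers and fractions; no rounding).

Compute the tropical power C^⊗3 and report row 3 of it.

C^⊗2:
  [76, 27, 85, 78]
  [43, 33, 85, 86]
  [76, 27, 95, 76]
  [43, 12, 43, 78]
C^⊗3:
  [76, 27, 85, 78]
  [76, 33, 85, 78]
  [76, 27, 95, 76]
  [43, 27, 43, 78]
Answer: row 3 of C^⊗3 = [76, 27, 95, 76]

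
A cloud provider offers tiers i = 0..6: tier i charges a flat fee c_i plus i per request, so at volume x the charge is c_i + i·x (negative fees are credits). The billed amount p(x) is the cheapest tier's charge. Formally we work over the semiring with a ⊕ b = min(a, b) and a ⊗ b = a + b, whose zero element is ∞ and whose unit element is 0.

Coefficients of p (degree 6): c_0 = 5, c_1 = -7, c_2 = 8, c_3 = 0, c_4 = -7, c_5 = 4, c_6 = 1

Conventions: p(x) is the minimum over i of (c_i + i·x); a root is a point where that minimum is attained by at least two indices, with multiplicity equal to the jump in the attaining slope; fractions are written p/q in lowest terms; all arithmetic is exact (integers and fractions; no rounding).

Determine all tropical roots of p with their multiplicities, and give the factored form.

hull edge (i=0, c=5) to (i=1, c=-7): slope -12, span 1
hull edge (i=1, c=-7) to (i=4, c=-7): slope 0, span 3
hull edge (i=4, c=-7) to (i=6, c=1): slope 4, span 2
Factored form: p(x) = 1 ⊗ (x ⊕ (-4)) ⊗ (x ⊕ (-4)) ⊗ (x ⊕ 0) ⊗ (x ⊕ 0) ⊗ (x ⊕ 0) ⊗ (x ⊕ 12)
Answer: roots = -4 (mult 2), 0 (mult 3), 12 (mult 1)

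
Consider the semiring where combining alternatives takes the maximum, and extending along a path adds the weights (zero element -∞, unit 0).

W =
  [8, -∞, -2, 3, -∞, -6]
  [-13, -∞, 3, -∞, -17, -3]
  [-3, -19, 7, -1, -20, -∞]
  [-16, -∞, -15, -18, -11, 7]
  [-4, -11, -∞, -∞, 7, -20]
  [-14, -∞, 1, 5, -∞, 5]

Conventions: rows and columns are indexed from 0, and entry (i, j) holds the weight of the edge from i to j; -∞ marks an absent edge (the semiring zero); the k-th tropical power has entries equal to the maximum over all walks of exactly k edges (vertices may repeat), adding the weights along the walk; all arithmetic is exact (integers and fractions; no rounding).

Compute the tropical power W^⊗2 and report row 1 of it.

W^⊗2:
  [16, -21, 6, 11, -8, 10]
  [0, -16, 10, 2, -10, 2]
  [5, -12, 14, 6, -12, 6]
  [-7, -22, 8, 12, -4, 12]
  [4, -4, -6, -1, 14, -10]
  [-2, -18, 8, 10, -6, 12]
Answer: row 1 of W^⊗2 = [0, -16, 10, 2, -10, 2]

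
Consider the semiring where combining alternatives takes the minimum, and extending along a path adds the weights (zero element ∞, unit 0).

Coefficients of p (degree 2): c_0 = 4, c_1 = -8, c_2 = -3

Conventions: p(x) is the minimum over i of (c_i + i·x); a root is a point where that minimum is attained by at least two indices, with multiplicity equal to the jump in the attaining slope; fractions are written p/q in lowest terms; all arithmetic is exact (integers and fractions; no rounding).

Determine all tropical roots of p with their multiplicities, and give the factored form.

hull edge (i=0, c=4) to (i=1, c=-8): slope -12, span 1
hull edge (i=1, c=-8) to (i=2, c=-3): slope 5, span 1
Factored form: p(x) = -3 ⊗ (x ⊕ (-5)) ⊗ (x ⊕ 12)
Answer: roots = -5 (mult 1), 12 (mult 1)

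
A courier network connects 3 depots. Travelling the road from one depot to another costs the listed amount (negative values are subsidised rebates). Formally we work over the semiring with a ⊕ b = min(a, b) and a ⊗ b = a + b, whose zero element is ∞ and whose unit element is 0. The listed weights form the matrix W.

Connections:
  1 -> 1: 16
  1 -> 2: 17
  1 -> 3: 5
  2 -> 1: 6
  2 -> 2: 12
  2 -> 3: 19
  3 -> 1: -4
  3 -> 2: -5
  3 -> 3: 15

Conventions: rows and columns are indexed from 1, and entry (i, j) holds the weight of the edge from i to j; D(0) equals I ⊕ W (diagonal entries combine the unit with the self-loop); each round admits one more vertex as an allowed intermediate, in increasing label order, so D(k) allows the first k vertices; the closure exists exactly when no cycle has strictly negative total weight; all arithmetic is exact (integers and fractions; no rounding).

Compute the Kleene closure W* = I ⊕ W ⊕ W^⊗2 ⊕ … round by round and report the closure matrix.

D(0):
  [0, 17, 5]
  [6, 0, 19]
  [-4, -5, 0]
D(1):
  [0, 17, 5]
  [6, 0, 11]
  [-4, -5, 0]
D(2):
  [0, 17, 5]
  [6, 0, 11]
  [-4, -5, 0]
D(3):
  [0, 0, 5]
  [6, 0, 11]
  [-4, -5, 0]
Answer: W* = [[0, 0, 5], [6, 0, 11], [-4, -5, 0]]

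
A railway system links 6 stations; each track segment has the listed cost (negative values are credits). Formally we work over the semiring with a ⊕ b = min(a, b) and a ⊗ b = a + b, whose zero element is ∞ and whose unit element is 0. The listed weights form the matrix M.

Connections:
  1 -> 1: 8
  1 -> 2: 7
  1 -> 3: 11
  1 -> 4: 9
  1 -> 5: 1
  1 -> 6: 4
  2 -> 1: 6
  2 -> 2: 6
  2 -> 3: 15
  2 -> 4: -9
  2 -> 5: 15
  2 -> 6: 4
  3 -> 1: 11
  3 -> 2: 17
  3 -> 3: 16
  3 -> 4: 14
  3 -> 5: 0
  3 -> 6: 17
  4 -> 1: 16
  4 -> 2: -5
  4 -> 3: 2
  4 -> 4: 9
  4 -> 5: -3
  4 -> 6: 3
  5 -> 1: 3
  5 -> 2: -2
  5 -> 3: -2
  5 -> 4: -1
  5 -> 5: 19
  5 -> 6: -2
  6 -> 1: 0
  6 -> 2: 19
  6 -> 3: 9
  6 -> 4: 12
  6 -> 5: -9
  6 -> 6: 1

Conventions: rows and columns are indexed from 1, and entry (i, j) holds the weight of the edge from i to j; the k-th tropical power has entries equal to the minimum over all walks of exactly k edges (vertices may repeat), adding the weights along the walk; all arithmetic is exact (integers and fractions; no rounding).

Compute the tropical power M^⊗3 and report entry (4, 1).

M^⊗2:
  [4, -1, -1, -2, -5, -1]
  [4, -14, -7, -3, -12, -6]
  [3, -2, -2, -1, 8, -2]
  [0, -5, -5, -14, -6, -5]
  [-2, -6, 1, -11, -11, -1]
  [-6, -11, -11, -10, -8, -11]
M^⊗3:
  [-2, -7, -7, -10, -10, -7]
  [-9, -14, -14, -23, -15, -14]
  [-2, -6, 1, -11, -11, -1]
  [-5, -19, -12, -14, -17, -11]
  [-8, -16, -13, -15, -14, -13]
  [-11, -15, -10, -20, -20, -10]
Key observation: the optimum is the walk 4->5->6->1, with weight (-3) + (-2) + 0 = -5.
Optimal value attained by: walk 4->5->6->1.
Answer: (M^⊗3)[4][1] = -5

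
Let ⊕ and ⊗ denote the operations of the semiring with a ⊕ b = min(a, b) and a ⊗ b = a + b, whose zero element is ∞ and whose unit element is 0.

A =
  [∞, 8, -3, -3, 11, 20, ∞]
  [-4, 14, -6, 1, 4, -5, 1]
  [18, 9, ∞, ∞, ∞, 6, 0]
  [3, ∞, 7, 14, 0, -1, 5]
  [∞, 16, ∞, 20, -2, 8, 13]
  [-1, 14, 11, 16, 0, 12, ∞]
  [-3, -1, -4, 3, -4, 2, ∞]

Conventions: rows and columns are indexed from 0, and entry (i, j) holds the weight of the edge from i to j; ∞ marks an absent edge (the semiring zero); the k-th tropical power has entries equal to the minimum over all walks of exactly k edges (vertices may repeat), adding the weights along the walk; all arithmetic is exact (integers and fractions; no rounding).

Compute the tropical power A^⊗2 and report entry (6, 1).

A^⊗2:
  [0, 6, 2, 9, -3, -4, -3]
  [-6, 0, -7, -7, -5, 0, -6]
  [-3, -1, -4, 3, -4, 2, 10]
  [-2, 4, 0, 0, -2, 7, 7]
  [7, 12, 9, 16, -4, 6, 11]
  [10, 7, -4, -4, -2, 8, 11]
  [-5, 5, -7, -6, -6, -6, -4]
Key observation: the optimum is the walk 6->0->1, with weight (-3) + 8 = 5.
Optimal value attained by: walk 6->0->1.
Answer: (A^⊗2)[6][1] = 5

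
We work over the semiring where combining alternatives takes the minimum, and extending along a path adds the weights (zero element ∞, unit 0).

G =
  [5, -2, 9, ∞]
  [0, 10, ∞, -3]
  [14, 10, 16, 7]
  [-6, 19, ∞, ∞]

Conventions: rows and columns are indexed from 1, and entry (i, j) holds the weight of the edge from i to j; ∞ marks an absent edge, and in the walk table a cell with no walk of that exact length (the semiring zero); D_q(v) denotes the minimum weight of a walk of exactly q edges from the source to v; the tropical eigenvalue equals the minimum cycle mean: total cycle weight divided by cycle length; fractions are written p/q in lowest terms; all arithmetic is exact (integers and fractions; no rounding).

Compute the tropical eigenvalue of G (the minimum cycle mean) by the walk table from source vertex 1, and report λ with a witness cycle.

q=0: [0, ∞, ∞, ∞]
q=1: [5, -2, 9, ∞]
q=2: [-2, 3, 14, -5]
q=3: [-11, -4, 7, 0]
q=4: [-6, -13, -2, -7]
Optimal cycle mean attained by: cycle 1->2->4->1, total (-2) + (-3) + (-6), length 3.
Answer: λ = -11/3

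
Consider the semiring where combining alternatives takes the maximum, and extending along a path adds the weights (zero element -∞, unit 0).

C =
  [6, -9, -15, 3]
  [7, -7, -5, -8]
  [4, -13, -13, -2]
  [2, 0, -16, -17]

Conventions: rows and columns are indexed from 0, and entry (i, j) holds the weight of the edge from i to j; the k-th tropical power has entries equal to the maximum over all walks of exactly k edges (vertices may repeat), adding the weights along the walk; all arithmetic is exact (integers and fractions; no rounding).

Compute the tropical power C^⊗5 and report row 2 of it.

C^⊗2:
  [12, 3, -9, 9]
  [13, -2, -8, 10]
  [10, -2, -11, 7]
  [8, -7, -5, 5]
C^⊗3:
  [18, 9, -2, 15]
  [19, 10, -2, 16]
  [16, 7, -5, 13]
  [14, 5, -7, 11]
C^⊗4:
  [24, 15, 4, 21]
  [25, 16, 5, 22]
  [22, 13, 2, 19]
  [20, 11, 0, 17]
C^⊗5:
  [30, 21, 10, 27]
  [31, 22, 11, 28]
  [28, 19, 8, 25]
  [26, 17, 6, 23]
Answer: row 2 of C^⊗5 = [28, 19, 8, 25]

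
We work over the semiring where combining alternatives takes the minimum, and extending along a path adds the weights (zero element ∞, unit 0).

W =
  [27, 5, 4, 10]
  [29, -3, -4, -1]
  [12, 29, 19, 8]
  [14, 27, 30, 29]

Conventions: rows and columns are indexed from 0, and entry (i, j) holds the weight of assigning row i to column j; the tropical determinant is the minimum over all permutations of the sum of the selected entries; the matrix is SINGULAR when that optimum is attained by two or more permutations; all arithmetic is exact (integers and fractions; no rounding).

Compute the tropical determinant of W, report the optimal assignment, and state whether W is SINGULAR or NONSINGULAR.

σ = (0, 1, 2, 3): 27 + (-3) + 19 + 29 = 72
σ = (0, 1, 3, 2): 27 + (-3) + 8 + 30 = 62
σ = (0, 2, 1, 3): 27 + (-4) + 29 + 29 = 81
σ = (0, 2, 3, 1): 27 + (-4) + 8 + 27 = 58
σ = (0, 3, 1, 2): 27 + (-1) + 29 + 30 = 85
σ = (0, 3, 2, 1): 27 + (-1) + 19 + 27 = 72
σ = (1, 0, 2, 3): 5 + 29 + 19 + 29 = 82
σ = (1, 0, 3, 2): 5 + 29 + 8 + 30 = 72
σ = (1, 2, 0, 3): 5 + (-4) + 12 + 29 = 42
σ = (1, 2, 3, 0): 5 + (-4) + 8 + 14 = 23
σ = (1, 3, 0, 2): 5 + (-1) + 12 + 30 = 46
σ = (1, 3, 2, 0): 5 + (-1) + 19 + 14 = 37
σ = (2, 0, 1, 3): 4 + 29 + 29 + 29 = 91
σ = (2, 0, 3, 1): 4 + 29 + 8 + 27 = 68
σ = (2, 1, 0, 3): 4 + (-3) + 12 + 29 = 42
σ = (2, 1, 3, 0): 4 + (-3) + 8 + 14 = 23
σ = (2, 3, 0, 1): 4 + (-1) + 12 + 27 = 42
σ = (2, 3, 1, 0): 4 + (-1) + 29 + 14 = 46
σ = (3, 0, 1, 2): 10 + 29 + 29 + 30 = 98
σ = (3, 0, 2, 1): 10 + 29 + 19 + 27 = 85
σ = (3, 1, 0, 2): 10 + (-3) + 12 + 30 = 49
σ = (3, 1, 2, 0): 10 + (-3) + 19 + 14 = 40
σ = (3, 2, 0, 1): 10 + (-4) + 12 + 27 = 45
σ = (3, 2, 1, 0): 10 + (-4) + 29 + 14 = 49
Optimal value attained by: σ = (1, 2, 3, 0).
Answer: det⊕(W) = 23; verdict: SINGULAR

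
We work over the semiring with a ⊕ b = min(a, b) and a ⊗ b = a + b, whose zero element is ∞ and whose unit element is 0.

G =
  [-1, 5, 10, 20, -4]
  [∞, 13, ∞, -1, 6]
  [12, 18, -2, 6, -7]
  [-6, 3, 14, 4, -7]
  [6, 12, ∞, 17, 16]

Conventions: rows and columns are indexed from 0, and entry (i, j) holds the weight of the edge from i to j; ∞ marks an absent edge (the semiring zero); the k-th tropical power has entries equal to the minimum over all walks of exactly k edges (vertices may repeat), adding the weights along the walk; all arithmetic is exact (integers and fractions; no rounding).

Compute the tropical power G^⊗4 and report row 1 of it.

G^⊗2:
  [-2, 4, 8, 4, -5]
  [-7, 2, 13, 3, -8]
  [-1, 5, -4, 4, -9]
  [-7, -1, 4, 2, -10]
  [5, 11, 16, 11, 2]
G^⊗3:
  [-3, 3, 6, 3, -6]
  [-8, -2, 3, 1, -11]
  [-3, 3, -6, 2, -11]
  [-8, -2, 2, -2, -11]
  [4, 10, 14, 10, 1]
G^⊗4:
  [-4, 2, 4, 2, -7]
  [-9, -3, 1, -3, -12]
  [-5, 1, -8, 0, -13]
  [-9, -3, 0, -3, -12]
  [3, 9, 12, 9, 0]
Answer: row 1 of G^⊗4 = [-9, -3, 1, -3, -12]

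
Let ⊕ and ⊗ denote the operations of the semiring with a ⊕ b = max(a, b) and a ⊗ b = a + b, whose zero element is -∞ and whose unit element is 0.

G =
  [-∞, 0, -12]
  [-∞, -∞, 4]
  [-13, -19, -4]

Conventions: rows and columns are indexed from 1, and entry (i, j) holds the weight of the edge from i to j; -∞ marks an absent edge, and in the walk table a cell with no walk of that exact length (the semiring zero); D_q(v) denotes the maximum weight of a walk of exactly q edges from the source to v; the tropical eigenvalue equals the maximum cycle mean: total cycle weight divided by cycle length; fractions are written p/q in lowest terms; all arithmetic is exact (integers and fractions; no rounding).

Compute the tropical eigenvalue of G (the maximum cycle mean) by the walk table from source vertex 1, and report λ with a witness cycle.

q=0: [0, -∞, -∞]
q=1: [-∞, 0, -12]
q=2: [-25, -31, 4]
q=3: [-9, -15, 0]
Optimal cycle mean attained by: cycle 1->2->3->1, total 0 + 4 + (-13), length 3.
Answer: λ = -3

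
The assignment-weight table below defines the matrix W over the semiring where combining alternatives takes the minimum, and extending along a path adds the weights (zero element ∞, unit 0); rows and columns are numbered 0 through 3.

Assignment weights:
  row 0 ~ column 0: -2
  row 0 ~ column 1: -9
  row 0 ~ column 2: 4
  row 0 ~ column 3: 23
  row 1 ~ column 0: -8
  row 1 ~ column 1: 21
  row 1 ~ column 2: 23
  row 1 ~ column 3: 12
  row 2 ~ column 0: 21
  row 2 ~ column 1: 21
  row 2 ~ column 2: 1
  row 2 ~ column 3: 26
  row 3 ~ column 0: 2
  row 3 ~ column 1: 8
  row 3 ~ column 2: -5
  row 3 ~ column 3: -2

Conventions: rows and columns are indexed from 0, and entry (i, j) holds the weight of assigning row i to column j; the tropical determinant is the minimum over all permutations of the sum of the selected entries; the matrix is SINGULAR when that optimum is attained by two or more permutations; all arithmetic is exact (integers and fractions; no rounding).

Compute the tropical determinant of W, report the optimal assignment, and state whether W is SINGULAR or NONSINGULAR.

σ = (0, 1, 2, 3): (-2) + 21 + 1 + (-2) = 18
σ = (0, 1, 3, 2): (-2) + 21 + 26 + (-5) = 40
σ = (0, 2, 1, 3): (-2) + 23 + 21 + (-2) = 40
σ = (0, 2, 3, 1): (-2) + 23 + 26 + 8 = 55
σ = (0, 3, 1, 2): (-2) + 12 + 21 + (-5) = 26
σ = (0, 3, 2, 1): (-2) + 12 + 1 + 8 = 19
σ = (1, 0, 2, 3): (-9) + (-8) + 1 + (-2) = -18
σ = (1, 0, 3, 2): (-9) + (-8) + 26 + (-5) = 4
σ = (1, 2, 0, 3): (-9) + 23 + 21 + (-2) = 33
σ = (1, 2, 3, 0): (-9) + 23 + 26 + 2 = 42
σ = (1, 3, 0, 2): (-9) + 12 + 21 + (-5) = 19
σ = (1, 3, 2, 0): (-9) + 12 + 1 + 2 = 6
σ = (2, 0, 1, 3): 4 + (-8) + 21 + (-2) = 15
σ = (2, 0, 3, 1): 4 + (-8) + 26 + 8 = 30
σ = (2, 1, 0, 3): 4 + 21 + 21 + (-2) = 44
σ = (2, 1, 3, 0): 4 + 21 + 26 + 2 = 53
σ = (2, 3, 0, 1): 4 + 12 + 21 + 8 = 45
σ = (2, 3, 1, 0): 4 + 12 + 21 + 2 = 39
σ = (3, 0, 1, 2): 23 + (-8) + 21 + (-5) = 31
σ = (3, 0, 2, 1): 23 + (-8) + 1 + 8 = 24
σ = (3, 1, 0, 2): 23 + 21 + 21 + (-5) = 60
σ = (3, 1, 2, 0): 23 + 21 + 1 + 2 = 47
σ = (3, 2, 0, 1): 23 + 23 + 21 + 8 = 75
σ = (3, 2, 1, 0): 23 + 23 + 21 + 2 = 69
Optimal value attained by: σ = (1, 0, 2, 3).
Answer: det⊕(W) = -18; verdict: NONSINGULAR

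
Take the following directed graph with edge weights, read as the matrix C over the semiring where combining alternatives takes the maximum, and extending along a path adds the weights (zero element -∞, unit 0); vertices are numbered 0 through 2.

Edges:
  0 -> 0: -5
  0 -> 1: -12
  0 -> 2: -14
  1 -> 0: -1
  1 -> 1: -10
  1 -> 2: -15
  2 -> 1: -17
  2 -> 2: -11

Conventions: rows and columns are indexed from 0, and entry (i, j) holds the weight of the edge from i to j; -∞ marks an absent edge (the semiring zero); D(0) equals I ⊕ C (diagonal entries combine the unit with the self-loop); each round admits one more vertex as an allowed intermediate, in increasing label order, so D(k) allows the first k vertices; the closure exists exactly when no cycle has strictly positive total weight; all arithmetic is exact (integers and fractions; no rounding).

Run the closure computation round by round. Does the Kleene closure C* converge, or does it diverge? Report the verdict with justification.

D(0):
  [0, -12, -14]
  [-1, 0, -15]
  [-∞, -17, 0]
D(1):
  [0, -12, -14]
  [-1, 0, -15]
  [-∞, -17, 0]
D(2):
  [0, -12, -14]
  [-1, 0, -15]
  [-18, -17, 0]
D(3):
  [0, -12, -14]
  [-1, 0, -15]
  [-18, -17, 0]
Key observation: every diagonal entry stays at the unit through all rounds, so no improving cycle exists.
Answer: CONVERGES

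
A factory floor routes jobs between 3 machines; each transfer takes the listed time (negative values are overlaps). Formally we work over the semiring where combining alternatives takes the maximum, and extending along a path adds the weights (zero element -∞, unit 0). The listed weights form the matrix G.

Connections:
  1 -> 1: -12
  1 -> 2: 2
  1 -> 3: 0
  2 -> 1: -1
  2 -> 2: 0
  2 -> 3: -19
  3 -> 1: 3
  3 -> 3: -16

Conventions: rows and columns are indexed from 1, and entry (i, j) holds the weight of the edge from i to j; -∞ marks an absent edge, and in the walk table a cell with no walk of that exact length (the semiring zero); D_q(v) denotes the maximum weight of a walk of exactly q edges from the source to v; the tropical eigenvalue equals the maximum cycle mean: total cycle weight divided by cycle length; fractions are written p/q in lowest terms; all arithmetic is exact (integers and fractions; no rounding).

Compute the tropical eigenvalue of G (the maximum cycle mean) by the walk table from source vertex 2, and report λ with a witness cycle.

q=0: [-∞, 0, -∞]
q=1: [-1, 0, -19]
q=2: [-1, 1, -1]
q=3: [2, 1, -1]
Optimal cycle mean attained by: cycle 1->3->1, total 0 + 3, length 2.
Answer: λ = 3/2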